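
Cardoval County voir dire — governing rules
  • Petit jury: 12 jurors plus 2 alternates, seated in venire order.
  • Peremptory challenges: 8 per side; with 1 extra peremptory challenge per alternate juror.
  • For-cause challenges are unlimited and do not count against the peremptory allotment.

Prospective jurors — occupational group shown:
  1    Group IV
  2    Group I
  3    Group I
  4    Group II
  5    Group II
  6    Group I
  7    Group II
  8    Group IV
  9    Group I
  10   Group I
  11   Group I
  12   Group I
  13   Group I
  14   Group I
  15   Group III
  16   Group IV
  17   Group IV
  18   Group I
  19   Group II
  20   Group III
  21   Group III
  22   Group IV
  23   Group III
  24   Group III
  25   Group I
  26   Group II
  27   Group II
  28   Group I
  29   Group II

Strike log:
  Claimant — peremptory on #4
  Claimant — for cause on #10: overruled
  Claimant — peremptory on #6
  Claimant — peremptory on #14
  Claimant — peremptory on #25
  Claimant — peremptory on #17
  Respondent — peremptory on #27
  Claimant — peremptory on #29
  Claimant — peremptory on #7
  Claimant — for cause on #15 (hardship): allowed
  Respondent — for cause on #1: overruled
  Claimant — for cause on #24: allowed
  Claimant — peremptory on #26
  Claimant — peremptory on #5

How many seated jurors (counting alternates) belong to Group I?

Removed: #4, #5, #6, #7, #14, #15, #17, #24, #25, #26, #27, #29.
Seated (14 incl. alternates): #1, #2, #3, #8, #9, #10, #11, #12, #13, #16, #18, #19, #20, #21.
Of those, in Group I: #2, #3, #9, #10, #11, #12, #13, #18 → 8.

8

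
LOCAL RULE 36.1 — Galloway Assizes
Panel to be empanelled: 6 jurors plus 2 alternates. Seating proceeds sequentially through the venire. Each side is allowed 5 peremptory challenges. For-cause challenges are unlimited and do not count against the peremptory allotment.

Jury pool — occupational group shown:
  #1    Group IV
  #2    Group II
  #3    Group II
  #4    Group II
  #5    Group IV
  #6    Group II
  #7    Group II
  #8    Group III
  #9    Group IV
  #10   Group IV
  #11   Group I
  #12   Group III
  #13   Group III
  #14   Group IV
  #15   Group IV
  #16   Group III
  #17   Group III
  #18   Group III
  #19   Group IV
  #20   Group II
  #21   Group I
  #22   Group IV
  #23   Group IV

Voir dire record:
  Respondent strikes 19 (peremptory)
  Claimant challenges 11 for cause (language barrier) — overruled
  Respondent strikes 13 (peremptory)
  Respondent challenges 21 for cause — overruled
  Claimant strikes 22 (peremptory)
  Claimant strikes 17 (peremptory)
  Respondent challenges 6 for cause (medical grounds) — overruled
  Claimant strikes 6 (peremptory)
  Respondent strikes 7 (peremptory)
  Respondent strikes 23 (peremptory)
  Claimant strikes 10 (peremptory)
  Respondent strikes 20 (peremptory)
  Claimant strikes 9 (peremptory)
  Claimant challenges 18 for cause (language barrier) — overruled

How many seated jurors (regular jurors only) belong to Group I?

0

Removed: #6, #7, #9, #10, #13, #17, #19, #20, #22, #23.
Seated jurors 1–6: #1, #2, #3, #4, #5, #8 (alternates #11, #12 not counted).
None of those are in Group I → 0.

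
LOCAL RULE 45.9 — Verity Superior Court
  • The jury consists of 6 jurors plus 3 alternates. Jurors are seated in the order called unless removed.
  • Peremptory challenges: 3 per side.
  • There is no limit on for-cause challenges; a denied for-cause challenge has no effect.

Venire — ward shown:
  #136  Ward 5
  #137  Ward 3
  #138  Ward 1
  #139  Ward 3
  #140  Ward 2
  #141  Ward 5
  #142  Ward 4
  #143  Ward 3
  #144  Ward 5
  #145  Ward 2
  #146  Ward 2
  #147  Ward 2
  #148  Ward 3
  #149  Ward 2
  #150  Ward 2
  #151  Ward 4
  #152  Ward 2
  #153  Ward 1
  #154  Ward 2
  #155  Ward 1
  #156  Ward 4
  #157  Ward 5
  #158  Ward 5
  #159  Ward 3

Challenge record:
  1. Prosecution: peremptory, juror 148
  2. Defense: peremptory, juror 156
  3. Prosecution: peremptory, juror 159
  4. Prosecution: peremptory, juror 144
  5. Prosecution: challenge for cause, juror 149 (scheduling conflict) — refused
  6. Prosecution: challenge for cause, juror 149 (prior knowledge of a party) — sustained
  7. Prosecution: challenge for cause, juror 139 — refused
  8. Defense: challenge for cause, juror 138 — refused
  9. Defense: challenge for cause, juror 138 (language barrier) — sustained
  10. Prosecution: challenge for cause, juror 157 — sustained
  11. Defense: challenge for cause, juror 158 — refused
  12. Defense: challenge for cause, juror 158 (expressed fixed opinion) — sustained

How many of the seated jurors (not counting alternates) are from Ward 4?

Removed: #138, #144, #148, #149, #156, #157, #158, #159.
Seated jurors 1–6: #136, #137, #139, #140, #141, #142 (alternates #143, #145, #146 not counted).
Of those, in Ward 4: #142 → 1.

1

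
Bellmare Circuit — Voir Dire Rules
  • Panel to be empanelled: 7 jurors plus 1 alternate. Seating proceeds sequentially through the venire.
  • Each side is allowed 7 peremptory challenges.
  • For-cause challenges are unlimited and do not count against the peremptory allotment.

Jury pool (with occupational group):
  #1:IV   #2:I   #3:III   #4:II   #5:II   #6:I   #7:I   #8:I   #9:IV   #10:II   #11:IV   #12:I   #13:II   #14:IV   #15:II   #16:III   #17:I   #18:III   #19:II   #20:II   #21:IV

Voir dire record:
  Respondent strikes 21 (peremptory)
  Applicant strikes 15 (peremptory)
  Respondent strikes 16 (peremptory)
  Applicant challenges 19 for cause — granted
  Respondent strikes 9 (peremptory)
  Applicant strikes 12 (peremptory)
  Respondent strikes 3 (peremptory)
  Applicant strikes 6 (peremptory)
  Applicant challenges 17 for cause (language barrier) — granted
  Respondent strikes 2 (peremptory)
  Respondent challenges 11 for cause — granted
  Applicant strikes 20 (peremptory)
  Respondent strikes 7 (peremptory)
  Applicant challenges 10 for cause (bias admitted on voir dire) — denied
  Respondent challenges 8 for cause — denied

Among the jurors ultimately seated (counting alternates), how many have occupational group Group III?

1

Removed: #2, #3, #6, #7, #9, #11, #12, #15, #16, #17, #19, #20, #21.
Seated (8 incl. alternates): #1, #4, #5, #8, #10, #13, #14, #18.
Of those, in Group III: #18 → 1.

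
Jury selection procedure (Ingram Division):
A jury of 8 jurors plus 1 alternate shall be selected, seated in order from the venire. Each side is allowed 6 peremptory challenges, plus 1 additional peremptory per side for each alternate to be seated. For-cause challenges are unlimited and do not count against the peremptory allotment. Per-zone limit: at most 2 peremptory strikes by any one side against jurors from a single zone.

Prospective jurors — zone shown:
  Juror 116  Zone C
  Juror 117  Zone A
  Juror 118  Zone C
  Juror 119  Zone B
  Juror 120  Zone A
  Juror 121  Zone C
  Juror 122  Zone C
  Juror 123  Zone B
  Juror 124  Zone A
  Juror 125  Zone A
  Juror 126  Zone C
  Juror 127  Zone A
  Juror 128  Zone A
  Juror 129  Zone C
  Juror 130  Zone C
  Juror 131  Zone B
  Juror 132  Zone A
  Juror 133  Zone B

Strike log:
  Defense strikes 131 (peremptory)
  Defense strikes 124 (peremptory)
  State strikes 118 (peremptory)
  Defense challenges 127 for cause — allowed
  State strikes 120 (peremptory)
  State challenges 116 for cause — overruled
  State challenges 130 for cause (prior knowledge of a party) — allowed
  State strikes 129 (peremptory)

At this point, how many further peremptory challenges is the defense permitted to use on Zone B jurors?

1

Defense peremptories so far: #131, #124 — 2 of 7 used, 5 left overall.
Against Zone B: #131 — 1 used; per-zone cap 2 leaves 1.
Binding limit: min(5, 1) = 1.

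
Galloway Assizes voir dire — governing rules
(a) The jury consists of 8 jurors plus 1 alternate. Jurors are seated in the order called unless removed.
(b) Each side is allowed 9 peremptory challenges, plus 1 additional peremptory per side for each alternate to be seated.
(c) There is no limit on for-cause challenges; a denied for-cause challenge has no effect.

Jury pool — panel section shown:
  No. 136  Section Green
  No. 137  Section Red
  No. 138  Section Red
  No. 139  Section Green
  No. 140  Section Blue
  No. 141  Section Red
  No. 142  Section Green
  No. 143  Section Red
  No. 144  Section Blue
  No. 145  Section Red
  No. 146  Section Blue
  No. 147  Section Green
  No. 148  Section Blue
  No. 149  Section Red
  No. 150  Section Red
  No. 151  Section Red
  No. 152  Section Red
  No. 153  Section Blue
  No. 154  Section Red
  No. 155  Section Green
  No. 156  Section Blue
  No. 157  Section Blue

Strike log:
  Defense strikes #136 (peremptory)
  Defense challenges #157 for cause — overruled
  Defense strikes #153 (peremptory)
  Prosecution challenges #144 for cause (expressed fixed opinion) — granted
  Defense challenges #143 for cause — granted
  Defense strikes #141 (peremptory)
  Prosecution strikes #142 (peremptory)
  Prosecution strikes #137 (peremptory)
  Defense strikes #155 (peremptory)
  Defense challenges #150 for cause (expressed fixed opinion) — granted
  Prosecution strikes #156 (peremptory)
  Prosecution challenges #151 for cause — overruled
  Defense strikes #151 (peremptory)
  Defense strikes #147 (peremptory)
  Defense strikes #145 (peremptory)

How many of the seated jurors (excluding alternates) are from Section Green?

Removed: #136, #137, #141, #142, #143, #144, #145, #147, #150, #151, #153, #155, #156.
Seated jurors 1–8: #138, #139, #140, #146, #148, #149, #152, #154 (alternates #157 not counted).
Of those, in Section Green: #139 → 1.

1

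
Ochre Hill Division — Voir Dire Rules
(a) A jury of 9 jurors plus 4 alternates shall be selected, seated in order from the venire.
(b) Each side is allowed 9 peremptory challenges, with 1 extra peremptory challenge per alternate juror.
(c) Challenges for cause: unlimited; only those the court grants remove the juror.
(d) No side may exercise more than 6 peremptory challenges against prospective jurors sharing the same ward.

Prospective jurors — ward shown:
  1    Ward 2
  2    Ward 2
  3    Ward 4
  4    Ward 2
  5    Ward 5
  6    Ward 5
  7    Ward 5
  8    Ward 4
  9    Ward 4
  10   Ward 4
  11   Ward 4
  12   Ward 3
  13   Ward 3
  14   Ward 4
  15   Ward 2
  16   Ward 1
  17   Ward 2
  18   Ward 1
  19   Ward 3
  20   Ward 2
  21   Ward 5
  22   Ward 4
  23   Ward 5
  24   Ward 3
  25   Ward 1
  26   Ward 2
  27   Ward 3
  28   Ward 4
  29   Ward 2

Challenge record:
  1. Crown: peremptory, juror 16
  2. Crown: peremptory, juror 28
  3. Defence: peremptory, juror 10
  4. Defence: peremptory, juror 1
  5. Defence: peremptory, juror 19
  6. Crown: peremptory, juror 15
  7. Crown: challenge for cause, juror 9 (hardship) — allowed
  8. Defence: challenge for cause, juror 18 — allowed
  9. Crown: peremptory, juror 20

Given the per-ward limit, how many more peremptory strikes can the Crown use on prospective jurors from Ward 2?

4

Crown peremptories so far: #16, #28, #15, #20 — 4 of 13 used, 9 left overall.
Against Ward 2: #15, #20 — 2 used; per-ward cap 6 leaves 4.
Binding limit: min(9, 4) = 4.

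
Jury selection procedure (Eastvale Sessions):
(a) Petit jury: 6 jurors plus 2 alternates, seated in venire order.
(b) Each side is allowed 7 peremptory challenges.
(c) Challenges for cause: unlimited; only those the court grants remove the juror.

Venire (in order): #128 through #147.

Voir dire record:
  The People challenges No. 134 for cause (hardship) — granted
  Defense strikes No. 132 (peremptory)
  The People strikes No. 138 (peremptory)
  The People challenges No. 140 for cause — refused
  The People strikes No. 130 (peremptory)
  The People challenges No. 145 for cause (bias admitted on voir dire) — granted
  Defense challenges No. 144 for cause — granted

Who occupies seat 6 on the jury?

136

Removed: #130, #132, #134, #138, #144, #145. (#140 stays — for-cause denied.)
Seating in order: seats 1–6 → #128, #129, #131, #133, #135, #136; alternates → #137, #139.
So seat 6 is #136.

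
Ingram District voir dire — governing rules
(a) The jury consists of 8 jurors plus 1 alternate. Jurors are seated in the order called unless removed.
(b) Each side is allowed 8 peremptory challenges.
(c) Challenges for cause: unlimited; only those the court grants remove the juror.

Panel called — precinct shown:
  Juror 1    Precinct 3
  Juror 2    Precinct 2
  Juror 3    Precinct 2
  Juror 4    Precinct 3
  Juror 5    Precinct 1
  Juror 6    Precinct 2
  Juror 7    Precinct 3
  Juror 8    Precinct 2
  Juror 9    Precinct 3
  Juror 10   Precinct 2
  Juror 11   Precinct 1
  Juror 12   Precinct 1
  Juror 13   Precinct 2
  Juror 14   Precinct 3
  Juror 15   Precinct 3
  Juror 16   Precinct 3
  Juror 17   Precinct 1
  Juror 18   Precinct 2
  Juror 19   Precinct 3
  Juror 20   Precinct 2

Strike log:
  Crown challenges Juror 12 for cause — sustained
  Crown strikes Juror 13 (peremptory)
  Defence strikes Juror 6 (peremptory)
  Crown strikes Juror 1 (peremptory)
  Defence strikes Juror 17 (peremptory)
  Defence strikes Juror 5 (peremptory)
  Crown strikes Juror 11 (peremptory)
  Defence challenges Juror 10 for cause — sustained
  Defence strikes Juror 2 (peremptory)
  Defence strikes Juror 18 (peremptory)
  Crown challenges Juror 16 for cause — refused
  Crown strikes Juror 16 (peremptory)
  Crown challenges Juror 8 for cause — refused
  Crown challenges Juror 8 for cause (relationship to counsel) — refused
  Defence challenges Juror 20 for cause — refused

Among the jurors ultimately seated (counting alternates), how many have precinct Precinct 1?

0

Removed: #1, #2, #5, #6, #10, #11, #12, #13, #16, #17, #18.
Seated (9 incl. alternates): #3, #4, #7, #8, #9, #14, #15, #19, #20.
None of those are in Precinct 1 → 0.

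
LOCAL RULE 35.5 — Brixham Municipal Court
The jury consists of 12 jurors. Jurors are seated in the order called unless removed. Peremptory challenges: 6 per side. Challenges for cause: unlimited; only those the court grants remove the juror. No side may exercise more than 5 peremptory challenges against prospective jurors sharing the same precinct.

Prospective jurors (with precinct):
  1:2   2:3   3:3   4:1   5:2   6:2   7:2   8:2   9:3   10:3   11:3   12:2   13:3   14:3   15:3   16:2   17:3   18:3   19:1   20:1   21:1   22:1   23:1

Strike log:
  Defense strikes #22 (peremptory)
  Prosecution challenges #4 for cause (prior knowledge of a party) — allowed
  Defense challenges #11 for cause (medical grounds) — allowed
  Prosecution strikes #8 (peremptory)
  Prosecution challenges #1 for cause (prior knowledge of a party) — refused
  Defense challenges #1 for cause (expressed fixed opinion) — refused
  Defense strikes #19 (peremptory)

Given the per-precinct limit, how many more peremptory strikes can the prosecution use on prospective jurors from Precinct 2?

Prosecution peremptories so far: #8 — 1 of 6 used, 5 left overall.
Against Precinct 2: #8 — 1 used; per-precinct cap 5 leaves 4.
Binding limit: min(5, 4) = 4.

4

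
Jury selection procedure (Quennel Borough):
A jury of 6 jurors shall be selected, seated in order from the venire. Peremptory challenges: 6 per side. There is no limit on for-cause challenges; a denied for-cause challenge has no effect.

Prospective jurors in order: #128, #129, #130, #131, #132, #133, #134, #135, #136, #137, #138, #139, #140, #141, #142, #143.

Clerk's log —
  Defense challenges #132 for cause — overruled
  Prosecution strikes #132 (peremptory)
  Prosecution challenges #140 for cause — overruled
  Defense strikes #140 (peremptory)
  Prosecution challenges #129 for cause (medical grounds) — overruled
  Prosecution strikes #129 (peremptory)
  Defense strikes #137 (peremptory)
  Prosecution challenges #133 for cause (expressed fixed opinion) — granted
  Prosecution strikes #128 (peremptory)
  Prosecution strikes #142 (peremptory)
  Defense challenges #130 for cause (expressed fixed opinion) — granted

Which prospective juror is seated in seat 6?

Removed: #128, #129, #130, #132, #133, #137, #140, #142.
Seating in order: seats 1–6 → #131, #134, #135, #136, #138, #139.
So seat 6 is #139.

139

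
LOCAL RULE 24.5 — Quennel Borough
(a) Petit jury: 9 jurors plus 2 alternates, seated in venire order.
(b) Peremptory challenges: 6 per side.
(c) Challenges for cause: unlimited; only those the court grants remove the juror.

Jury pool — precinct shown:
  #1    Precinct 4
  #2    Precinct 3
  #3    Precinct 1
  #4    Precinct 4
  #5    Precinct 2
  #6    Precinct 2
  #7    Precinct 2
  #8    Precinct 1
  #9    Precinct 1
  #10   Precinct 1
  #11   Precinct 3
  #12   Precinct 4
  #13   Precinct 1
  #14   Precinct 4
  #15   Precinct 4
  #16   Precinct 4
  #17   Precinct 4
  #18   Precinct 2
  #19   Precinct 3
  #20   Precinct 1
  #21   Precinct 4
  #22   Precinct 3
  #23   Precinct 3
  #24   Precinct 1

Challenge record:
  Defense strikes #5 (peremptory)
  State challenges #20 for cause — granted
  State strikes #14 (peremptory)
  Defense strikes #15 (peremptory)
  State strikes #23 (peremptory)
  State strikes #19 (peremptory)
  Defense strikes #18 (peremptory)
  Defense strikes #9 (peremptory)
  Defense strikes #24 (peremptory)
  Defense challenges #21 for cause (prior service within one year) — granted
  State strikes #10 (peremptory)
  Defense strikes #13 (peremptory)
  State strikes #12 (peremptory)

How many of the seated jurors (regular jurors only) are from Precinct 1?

Removed: #5, #9, #10, #12, #13, #14, #15, #18, #19, #20, #21, #23, #24.
Seated jurors 1–9: #1, #2, #3, #4, #6, #7, #8, #11, #16 (alternates #17, #22 not counted).
Of those, in Precinct 1: #3, #8 → 2.

2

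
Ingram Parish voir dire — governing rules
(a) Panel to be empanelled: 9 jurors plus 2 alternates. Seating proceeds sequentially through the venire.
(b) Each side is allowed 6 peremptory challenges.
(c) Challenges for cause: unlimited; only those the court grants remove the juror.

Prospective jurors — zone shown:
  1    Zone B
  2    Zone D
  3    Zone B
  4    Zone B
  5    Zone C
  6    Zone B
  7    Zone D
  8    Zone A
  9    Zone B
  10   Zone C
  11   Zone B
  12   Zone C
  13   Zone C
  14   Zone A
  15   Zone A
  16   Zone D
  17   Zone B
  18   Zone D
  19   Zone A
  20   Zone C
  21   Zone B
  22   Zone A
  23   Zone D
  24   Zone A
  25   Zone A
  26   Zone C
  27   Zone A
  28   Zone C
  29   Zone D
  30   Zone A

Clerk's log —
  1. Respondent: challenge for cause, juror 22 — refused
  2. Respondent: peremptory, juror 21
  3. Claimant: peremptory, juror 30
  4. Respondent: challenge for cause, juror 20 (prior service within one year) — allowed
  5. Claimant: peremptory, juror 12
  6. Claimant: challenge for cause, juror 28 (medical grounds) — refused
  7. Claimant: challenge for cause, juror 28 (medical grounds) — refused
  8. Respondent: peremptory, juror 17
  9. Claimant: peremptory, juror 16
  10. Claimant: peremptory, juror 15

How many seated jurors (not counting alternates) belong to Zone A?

Removed: #12, #15, #16, #17, #20, #21, #30.
Seated jurors 1–9: #1, #2, #3, #4, #5, #6, #7, #8, #9 (alternates #10, #11 not counted).
Of those, in Zone A: #8 → 1.

1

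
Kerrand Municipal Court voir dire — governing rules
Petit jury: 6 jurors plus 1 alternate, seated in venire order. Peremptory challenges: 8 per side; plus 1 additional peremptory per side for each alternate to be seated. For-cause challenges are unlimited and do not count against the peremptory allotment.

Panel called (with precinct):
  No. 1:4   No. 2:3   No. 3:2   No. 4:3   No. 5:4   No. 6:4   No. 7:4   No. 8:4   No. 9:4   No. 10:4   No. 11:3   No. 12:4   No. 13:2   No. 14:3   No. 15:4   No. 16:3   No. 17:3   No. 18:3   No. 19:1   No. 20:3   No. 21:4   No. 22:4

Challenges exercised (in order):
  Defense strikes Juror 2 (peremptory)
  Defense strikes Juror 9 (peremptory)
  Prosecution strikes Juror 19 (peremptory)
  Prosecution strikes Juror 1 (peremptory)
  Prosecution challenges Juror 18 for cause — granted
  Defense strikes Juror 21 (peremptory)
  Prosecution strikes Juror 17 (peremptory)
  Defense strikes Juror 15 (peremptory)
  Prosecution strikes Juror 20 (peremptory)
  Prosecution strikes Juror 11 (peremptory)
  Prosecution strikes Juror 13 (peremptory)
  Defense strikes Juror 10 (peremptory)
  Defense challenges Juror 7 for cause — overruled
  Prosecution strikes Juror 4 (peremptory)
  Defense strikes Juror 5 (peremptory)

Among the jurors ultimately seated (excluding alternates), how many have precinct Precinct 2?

1

Removed: #1, #2, #4, #5, #9, #10, #11, #13, #15, #17, #18, #19, #20, #21.
Seated jurors 1–6: #3, #6, #7, #8, #12, #14 (alternates #16 not counted).
Of those, in Precinct 2: #3 → 1.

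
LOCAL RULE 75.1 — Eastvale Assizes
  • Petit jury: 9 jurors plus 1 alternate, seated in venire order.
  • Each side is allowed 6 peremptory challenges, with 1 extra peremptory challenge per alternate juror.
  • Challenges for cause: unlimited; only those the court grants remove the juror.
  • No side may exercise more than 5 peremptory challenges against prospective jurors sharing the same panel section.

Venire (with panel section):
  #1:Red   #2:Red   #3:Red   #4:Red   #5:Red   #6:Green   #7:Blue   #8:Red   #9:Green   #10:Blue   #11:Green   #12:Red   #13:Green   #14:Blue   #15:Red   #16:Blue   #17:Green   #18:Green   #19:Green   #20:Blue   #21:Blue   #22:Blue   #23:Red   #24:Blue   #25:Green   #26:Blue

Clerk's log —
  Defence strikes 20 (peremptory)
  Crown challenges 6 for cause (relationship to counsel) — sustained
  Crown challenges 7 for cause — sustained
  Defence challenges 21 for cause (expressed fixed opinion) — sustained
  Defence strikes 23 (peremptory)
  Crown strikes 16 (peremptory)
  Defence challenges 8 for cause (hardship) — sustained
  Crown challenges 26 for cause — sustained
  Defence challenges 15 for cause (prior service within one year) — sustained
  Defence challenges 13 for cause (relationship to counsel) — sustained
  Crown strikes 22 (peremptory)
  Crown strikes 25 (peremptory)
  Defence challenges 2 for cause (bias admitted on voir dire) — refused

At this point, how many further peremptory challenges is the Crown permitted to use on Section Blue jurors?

Crown peremptories so far: #16, #22, #25 — 3 of 7 used, 4 left overall.
Against Section Blue: #16, #22 — 2 used; per-section cap 5 leaves 3.
Binding limit: min(4, 3) = 3.

3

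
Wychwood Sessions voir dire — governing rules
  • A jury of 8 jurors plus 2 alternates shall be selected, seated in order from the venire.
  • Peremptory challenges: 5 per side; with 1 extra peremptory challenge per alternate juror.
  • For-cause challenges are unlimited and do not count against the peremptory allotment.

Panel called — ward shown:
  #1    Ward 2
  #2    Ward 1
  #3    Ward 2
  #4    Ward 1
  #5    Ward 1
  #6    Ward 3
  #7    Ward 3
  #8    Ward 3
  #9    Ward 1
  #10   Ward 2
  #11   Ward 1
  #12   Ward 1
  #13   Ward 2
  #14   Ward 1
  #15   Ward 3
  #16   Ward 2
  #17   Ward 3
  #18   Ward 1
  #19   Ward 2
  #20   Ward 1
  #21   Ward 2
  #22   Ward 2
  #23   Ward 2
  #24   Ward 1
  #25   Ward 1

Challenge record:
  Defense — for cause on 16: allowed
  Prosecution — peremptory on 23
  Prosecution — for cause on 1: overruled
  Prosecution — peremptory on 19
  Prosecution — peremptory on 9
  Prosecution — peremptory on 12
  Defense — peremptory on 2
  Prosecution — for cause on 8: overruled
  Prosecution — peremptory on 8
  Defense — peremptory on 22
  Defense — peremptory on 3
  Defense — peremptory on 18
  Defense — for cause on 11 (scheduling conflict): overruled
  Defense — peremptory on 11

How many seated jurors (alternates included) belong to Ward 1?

Removed: #2, #3, #8, #9, #11, #12, #16, #18, #19, #22, #23.
Seated (10 incl. alternates): #1, #4, #5, #6, #7, #10, #13, #14, #15, #17.
Of those, in Ward 1: #4, #5, #14 → 3.

3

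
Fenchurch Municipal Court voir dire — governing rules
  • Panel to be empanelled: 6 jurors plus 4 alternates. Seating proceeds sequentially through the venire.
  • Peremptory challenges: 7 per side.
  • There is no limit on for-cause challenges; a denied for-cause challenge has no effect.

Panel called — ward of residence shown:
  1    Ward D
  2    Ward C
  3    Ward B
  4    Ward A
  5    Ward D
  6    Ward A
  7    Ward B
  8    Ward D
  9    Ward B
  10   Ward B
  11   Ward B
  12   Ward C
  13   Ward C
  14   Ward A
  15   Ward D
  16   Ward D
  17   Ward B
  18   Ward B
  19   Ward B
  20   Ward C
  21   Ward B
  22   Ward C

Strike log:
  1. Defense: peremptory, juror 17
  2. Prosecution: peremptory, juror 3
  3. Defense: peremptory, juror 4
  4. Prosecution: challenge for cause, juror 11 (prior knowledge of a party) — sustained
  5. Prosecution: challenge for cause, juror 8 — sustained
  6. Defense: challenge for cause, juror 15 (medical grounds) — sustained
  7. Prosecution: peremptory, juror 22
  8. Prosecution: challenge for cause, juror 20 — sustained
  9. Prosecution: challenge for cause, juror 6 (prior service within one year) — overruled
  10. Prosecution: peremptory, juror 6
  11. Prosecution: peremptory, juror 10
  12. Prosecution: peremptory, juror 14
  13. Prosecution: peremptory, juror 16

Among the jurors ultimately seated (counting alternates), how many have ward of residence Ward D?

Removed: #3, #4, #6, #8, #10, #11, #14, #15, #16, #17, #20, #22.
Seated (10 incl. alternates): #1, #2, #5, #7, #9, #12, #13, #18, #19, #21.
Of those, in Ward D: #1, #5 → 2.

2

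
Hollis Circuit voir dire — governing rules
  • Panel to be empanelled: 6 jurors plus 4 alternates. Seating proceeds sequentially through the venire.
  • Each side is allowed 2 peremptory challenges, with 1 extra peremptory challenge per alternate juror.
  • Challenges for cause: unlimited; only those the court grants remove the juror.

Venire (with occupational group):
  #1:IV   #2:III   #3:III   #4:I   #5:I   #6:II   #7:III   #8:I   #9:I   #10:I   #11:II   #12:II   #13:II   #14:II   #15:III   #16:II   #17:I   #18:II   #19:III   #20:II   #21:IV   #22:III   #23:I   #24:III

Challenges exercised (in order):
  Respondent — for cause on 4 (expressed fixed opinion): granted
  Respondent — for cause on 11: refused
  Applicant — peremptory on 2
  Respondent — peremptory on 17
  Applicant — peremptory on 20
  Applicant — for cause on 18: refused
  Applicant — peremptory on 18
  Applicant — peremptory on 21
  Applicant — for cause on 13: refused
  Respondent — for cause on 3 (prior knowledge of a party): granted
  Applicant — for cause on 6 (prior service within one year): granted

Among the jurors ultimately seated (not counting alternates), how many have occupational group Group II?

Removed: #2, #3, #4, #6, #17, #18, #20, #21.
Seated jurors 1–6: #1, #5, #7, #8, #9, #10 (alternates #11, #12, #13, #14 not counted).
None of those are in Group II → 0.

0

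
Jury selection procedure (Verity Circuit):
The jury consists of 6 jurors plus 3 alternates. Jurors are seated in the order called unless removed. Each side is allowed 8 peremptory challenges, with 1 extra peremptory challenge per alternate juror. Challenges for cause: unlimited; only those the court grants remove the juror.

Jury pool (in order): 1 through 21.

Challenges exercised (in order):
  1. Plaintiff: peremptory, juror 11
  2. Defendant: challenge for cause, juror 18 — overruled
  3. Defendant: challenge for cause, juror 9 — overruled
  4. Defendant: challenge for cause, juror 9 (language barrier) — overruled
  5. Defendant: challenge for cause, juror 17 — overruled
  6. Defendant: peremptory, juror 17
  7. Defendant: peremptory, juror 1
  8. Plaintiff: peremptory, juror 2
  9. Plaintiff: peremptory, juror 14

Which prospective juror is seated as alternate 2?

Removed: #1, #2, #11, #14, #17. (#9, #18 stay — for-cause denied.)
Seating in order: seats 1–6 → #3, #4, #5, #6, #7, #8; alternates → #9, #10, #12.
So alternate 2 is #10.

10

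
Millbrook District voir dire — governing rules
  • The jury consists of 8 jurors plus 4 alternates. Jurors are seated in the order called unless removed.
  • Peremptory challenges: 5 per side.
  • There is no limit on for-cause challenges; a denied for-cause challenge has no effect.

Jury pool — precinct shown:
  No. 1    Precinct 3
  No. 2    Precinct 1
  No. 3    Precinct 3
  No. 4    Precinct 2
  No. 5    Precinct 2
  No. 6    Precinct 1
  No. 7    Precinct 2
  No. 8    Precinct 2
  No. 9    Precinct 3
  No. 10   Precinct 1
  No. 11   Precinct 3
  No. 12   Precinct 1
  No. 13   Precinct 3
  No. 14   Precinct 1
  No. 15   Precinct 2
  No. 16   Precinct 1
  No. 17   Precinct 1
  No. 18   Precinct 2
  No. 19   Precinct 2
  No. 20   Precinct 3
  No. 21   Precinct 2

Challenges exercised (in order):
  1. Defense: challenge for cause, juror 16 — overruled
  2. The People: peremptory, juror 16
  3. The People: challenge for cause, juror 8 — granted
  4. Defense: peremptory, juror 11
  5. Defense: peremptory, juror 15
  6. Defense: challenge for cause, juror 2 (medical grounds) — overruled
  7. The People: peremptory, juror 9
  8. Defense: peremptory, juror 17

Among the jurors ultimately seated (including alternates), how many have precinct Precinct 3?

3

Removed: #8, #9, #11, #15, #16, #17.
Seated (12 incl. alternates): #1, #2, #3, #4, #5, #6, #7, #10, #12, #13, #14, #18.
Of those, in Precinct 3: #1, #3, #13 → 3.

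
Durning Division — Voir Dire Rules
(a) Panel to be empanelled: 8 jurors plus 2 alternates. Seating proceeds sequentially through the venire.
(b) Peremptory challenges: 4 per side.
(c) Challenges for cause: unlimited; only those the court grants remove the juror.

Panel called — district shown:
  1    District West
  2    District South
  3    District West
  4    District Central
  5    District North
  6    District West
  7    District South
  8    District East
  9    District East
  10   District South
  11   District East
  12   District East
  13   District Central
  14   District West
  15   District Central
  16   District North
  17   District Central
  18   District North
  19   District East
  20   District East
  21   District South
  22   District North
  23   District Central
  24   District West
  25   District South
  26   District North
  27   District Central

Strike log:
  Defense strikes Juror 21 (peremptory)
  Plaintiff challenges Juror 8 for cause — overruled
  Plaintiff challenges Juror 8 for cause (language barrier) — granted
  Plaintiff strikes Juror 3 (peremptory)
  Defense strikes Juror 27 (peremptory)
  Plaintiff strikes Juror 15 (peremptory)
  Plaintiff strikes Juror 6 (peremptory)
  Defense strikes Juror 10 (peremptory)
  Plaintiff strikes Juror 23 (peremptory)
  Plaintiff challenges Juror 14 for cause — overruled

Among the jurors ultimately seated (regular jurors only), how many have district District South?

Removed: #3, #6, #8, #10, #15, #21, #23, #27.
Seated jurors 1–8: #1, #2, #4, #5, #7, #9, #11, #12 (alternates #13, #14 not counted).
Of those, in District South: #2, #7 → 2.

2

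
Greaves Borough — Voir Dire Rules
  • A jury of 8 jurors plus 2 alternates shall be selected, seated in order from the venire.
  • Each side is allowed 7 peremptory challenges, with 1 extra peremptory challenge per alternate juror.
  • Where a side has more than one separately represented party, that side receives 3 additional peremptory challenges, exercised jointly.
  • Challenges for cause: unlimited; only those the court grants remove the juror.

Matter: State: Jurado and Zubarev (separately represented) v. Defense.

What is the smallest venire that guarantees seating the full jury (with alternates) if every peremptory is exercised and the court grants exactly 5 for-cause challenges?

36

Seats to fill: 8 + 2 alternates = 10.
Peremptories — State: 7 + 1×2 + 3 = 12; Defense: 7 + 1×2 = 9; total 21.
For-cause removals: 5.
Minimum venire: 10 + 21 + 5 = 36.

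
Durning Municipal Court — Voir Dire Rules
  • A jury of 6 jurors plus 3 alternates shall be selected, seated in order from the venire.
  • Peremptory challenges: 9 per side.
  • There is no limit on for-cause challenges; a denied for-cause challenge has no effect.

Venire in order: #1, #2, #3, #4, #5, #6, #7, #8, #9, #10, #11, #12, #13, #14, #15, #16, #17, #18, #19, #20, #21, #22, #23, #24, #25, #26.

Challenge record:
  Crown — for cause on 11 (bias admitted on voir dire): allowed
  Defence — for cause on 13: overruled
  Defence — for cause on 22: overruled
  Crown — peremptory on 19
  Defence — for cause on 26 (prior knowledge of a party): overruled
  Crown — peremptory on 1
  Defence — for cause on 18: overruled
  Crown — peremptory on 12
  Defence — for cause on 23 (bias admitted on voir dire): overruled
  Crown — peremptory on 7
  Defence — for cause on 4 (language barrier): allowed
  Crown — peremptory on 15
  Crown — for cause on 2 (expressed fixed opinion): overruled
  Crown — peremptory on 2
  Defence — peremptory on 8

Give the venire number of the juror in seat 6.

13

Removed: #1, #2, #4, #7, #8, #11, #12, #15, #19. (#13, #18, #22, #23, #26 stay — for-cause denied.)
Filling seats in venire order through position 6: #3, #5, #6, #9, #10, #13.
So seat 6 is #13.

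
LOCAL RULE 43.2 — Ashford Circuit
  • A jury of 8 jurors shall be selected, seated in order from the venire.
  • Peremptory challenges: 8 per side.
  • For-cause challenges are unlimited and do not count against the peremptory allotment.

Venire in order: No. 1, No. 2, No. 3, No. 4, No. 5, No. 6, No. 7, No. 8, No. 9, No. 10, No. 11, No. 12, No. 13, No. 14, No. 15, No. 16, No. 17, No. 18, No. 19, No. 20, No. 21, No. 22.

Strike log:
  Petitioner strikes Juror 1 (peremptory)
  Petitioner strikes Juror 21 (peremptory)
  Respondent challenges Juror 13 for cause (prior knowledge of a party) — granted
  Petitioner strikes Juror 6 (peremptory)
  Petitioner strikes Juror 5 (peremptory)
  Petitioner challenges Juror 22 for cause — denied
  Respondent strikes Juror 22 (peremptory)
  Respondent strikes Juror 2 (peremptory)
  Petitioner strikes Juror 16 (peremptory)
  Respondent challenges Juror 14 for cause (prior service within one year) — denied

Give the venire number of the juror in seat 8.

Removed: #1, #2, #5, #6, #13, #16, #21, #22. (#14 stays — for-cause denied.)
Seating in order: seats 1–8 → #3, #4, #7, #8, #9, #10, #11, #12.
So seat 8 is #12.

12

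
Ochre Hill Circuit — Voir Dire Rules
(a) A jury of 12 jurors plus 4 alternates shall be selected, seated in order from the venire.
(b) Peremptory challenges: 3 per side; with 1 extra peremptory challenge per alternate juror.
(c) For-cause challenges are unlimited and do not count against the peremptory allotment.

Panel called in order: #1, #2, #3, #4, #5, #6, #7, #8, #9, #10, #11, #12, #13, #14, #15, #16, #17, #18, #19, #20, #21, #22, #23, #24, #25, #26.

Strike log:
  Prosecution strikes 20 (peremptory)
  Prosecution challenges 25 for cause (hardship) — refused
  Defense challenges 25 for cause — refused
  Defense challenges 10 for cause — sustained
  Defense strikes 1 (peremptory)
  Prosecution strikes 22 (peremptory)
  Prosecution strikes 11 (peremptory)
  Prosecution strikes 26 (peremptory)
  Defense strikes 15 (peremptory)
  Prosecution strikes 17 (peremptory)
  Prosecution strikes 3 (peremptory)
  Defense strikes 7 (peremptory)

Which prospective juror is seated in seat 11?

18

Removed: #1, #3, #7, #10, #11, #15, #17, #20, #22, #26. (#25 stays — for-cause denied.)
Seating in order: seats 1–12 → #2, #4, #5, #6, #8, #9, #12, #13, #14, #16, #18, #19; alternates → #21, #23, #24, #25.
So seat 11 is #18.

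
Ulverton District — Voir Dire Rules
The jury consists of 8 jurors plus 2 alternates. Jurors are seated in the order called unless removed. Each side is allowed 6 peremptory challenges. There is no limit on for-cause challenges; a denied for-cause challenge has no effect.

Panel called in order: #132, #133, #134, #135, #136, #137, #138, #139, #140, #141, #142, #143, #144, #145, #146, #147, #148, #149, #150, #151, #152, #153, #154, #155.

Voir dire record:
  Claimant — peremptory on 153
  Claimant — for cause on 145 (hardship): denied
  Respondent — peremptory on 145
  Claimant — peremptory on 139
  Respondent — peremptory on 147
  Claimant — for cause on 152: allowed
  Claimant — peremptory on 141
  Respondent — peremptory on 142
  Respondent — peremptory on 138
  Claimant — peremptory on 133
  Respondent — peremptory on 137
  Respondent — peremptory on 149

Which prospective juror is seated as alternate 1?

148

Removed: #133, #137, #138, #139, #141, #142, #145, #147, #149, #152, #153.
Seating in order: seats 1–8 → #132, #134, #135, #136, #140, #143, #144, #146; alternates → #148, #150.
So alternate 1 is #148.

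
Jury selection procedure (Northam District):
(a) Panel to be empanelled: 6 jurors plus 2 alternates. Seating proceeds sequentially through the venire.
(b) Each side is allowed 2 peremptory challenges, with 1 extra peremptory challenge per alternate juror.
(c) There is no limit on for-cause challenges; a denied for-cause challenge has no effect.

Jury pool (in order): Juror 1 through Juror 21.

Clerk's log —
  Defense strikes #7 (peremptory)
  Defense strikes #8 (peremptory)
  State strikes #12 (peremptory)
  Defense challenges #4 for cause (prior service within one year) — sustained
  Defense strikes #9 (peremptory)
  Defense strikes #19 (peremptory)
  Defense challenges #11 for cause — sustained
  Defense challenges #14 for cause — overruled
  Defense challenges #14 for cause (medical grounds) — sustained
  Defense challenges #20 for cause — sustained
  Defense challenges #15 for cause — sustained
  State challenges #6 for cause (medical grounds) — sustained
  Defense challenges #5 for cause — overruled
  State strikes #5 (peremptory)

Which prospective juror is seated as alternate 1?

Removed: #4, #5, #6, #7, #8, #9, #11, #12, #14, #15, #19, #20.
Seating in order: seats 1–6 → #1, #2, #3, #10, #13, #16; alternates → #17, #18.
So alternate 1 is #17.

17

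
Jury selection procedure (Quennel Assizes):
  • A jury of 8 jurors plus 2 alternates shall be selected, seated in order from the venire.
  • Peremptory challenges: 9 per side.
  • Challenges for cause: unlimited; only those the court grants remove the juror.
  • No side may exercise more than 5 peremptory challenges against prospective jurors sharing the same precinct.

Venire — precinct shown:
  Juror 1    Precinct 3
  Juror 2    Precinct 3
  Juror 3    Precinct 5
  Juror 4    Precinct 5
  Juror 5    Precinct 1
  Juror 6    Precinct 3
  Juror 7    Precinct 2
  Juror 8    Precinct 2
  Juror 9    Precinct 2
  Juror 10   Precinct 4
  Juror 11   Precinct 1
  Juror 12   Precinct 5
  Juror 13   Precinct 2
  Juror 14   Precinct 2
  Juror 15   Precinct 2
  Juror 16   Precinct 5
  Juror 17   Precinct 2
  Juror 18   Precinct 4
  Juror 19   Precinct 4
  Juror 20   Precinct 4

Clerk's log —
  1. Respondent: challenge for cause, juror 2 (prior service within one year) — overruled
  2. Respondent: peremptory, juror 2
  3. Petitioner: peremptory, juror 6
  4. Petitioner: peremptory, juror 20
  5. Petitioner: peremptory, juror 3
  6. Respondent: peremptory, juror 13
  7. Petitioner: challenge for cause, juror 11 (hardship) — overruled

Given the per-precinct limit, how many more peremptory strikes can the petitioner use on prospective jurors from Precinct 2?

5

Petitioner peremptories so far: #6, #20, #3 — 3 of 9 used, 6 left overall.
Against Precinct 2: none yet — per-precinct cap 5 leaves 5.
Binding limit: min(6, 5) = 5.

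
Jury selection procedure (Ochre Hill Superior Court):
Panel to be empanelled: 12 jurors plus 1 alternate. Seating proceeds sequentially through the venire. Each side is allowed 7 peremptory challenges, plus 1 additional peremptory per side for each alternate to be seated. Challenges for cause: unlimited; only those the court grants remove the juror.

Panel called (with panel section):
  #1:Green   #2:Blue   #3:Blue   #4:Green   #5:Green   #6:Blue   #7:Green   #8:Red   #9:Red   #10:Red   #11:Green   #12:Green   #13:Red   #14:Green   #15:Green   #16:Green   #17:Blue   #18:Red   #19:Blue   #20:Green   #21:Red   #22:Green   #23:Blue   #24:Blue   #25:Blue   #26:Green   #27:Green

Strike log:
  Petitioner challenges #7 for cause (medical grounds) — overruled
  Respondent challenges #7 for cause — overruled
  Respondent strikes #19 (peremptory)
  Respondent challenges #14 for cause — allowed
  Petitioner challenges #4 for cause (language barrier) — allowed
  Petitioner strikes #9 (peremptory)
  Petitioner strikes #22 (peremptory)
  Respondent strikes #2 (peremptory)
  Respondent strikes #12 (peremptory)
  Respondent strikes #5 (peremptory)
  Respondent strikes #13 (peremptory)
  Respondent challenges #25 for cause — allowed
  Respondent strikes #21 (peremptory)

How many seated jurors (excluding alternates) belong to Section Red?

3

Removed: #2, #4, #5, #9, #12, #13, #14, #19, #21, #22, #25.
Seated jurors 1–12: #1, #3, #6, #7, #8, #10, #11, #15, #16, #17, #18, #20 (alternates #23 not counted).
Of those, in Section Red: #8, #10, #18 → 3.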